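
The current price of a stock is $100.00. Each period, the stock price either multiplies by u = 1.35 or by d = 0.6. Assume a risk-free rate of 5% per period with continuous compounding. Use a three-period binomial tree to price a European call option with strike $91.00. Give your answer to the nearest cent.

Risk-neutral probability p = (e^0.05 − 0.6)/(1.35 − 0.6) = 0.4513/0.7500 = 0.6017
Terminal stock prices: S_uuu = 246, S_uud = 109.4, S_udd = 48.6, S_ddd = 21.6
Terminal payoffs (S − K): max(155, 0) = 155, max(18.35, 0) = 18.35, max(-42.4, 0) = 0, max(-69.4, 0) = 0
Node uu (S = 182.3): V_uu = e^(−0.05)·[0.6017·155.0375 + 0.3983·18.3500] = 95.6881
Node ud (S = 81): V_ud = e^(−0.05)·[0.6017·18.3500 + 0.3983·0.0000] = 10.5026
Node dd (S = 36): V_dd = e^(−0.05)·[0.6017·0.0000 + 0.3983·0.0000] = 0.0000
Node u (S = 135): V_u = e^(−0.05)·[0.6017·95.6881 + 0.3983·10.5026] = 58.7463
Node d (S = 60): V_d = e^(−0.05)·[0.6017·10.5026 + 0.3983·0.0000] = 6.0112
Node 0 (S = 100): V_0 = e^(−0.05)·[0.6017·58.7463 + 0.3983·6.0112] = 35.9009

$35.90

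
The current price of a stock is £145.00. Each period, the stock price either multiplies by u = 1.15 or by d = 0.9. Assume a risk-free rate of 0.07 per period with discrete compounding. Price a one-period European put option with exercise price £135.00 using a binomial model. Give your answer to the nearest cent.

Risk-neutral probability p = (1 + 0.07 − 0.9)/(1.15 − 0.9) = 0.1700/0.2500 = 0.6800
Terminal stock prices: S_u = 166.8, S_d = 130.5
Terminal payoffs (K − S): max(-31.75, 0) = 0, max(4.5, 0) = 4.5
Node 0 (S = 145): V_0 = 1/1.07·[0.6800·0.0000 + 0.3200·4.5000] = 1.3458

£1.35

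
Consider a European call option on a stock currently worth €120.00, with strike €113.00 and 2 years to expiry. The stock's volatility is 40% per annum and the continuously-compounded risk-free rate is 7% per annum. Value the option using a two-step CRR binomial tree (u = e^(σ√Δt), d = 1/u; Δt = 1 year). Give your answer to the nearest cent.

CRR parameters: u = e^(σ√Δt) = e^(0.4·√1) = 1.4918, d = 1/u = 0.6703
Per-period rate: rΔt = 0.07·1 = 0.07, so R = e^0.07 = 1.0725
Risk-neutral probability p = (e^0.07 − 0.6703)/(1.4918 − 0.6703) = 0.4022/0.8215 = 0.4896
Terminal stock prices: S_uu = 267.1, S_ud = 120, S_dd = 53.92
Terminal payoffs (S − K): max(154.1, 0) = 154.1, max(7, 0) = 7, max(-59.08, 0) = 0
Node u (S = 179): V_u = e^(−0.07)·[0.4896·154.0649 + 0.5104·7.0000] = 73.6585
Node d (S = 80.44): V_d = e^(−0.07)·[0.4896·7.0000 + 0.5104·0.0000] = 3.1953
Node 0 (S = 120): V_0 = e^(−0.07)·[0.4896·73.6585 + 0.5104·3.1953] = 35.1441

€35.14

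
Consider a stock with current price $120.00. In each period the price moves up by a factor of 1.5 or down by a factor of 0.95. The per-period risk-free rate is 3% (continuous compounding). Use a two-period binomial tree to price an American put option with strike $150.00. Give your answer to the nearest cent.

Risk-neutral probability p = (e^0.03 − 0.95)/(1.5 − 0.95) = 0.0805/0.5500 = 0.1463
Terminal stock prices: S_uu = 270, S_ud = 171, S_dd = 108.3
Terminal payoffs (K − S): max(-120, 0) = 0, max(-21, 0) = 0, max(41.7, 0) = 41.7
Node u (S = 180): continuation = e^(−0.03)·[0.1463·0.0000 + 0.8537·0.0000] = 0.0000; exercise value = 0.0000 ≤ continuation, so V_u = 0.0000
Node d (S = 114): continuation = e^(−0.03)·[0.1463·0.0000 + 0.8537·41.7000] = 34.5479; exercise value = 36.0000 > continuation, so V_d = 36.0000 (exercise)
Node 0 (S = 120): continuation = e^(−0.03)·[0.1463·0.0000 + 0.8537·36.0000] = 29.8256; exercise value = 30.0000 > continuation, so V_0 = 30.0000 (exercise)

$30.00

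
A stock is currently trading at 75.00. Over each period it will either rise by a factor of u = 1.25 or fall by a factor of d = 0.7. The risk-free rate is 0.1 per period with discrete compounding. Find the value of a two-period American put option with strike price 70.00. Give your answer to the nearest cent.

5.06

Risk-neutral probability p = (1 + 0.1 − 0.7)/(1.25 − 0.7) = 0.4000/0.5500 = 0.7273
Terminal stock prices: S_uu = 117.2, S_ud = 65.62, S_dd = 36.75
Terminal payoffs (K − S): max(-47.19, 0) = 0, max(4.375, 0) = 4.375, max(33.25, 0) = 33.25
Node u (S = 93.75): continuation = 1/1.1·[0.7273·0.0000 + 0.2727·4.3750] = 1.0847; exercise value = 0.0000 ≤ continuation, so V_u = 1.0847
Node d (S = 52.5): continuation = 1/1.1·[0.7273·4.3750 + 0.2727·33.2500] = 11.1364; exercise value = 17.5000 > continuation, so V_d = 17.5000 (exercise)
Node 0 (S = 75): continuation = 1/1.1·[0.7273·1.0847 + 0.2727·17.5000] = 5.0560; exercise value = 0.0000 ≤ continuation, so V_0 = 5.0560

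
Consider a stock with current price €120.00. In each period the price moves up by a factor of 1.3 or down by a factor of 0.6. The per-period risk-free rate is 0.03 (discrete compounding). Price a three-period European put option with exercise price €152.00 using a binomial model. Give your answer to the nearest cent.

Risk-neutral probability p = (1 + 0.03 − 0.6)/(1.3 − 0.6) = 0.4300/0.7000 = 0.6143
Terminal stock prices: S_uuu = 263.6, S_uud = 121.7, S_udd = 56.16, S_ddd = 25.92
Terminal payoffs (K − S): max(-111.6, 0) = 0, max(30.32, 0) = 30.32, max(95.84, 0) = 95.84, max(126.1, 0) = 126.1
Node uu (S = 202.8): V_uu = 1/1.03·[0.6143·0.0000 + 0.3857·30.3200] = 11.3542
Node ud (S = 93.6): V_ud = 1/1.03·[0.6143·30.3200 + 0.3857·95.8400] = 53.9728
Node dd (S = 43.2): V_dd = 1/1.03·[0.6143·95.8400 + 0.3857·126.0800] = 104.3728
Node u (S = 156): V_u = 1/1.03·[0.6143·11.3542 + 0.3857·53.9728] = 26.9833
Node d (S = 72): V_d = 1/1.03·[0.6143·53.9728 + 0.3857·104.3728] = 71.2746
Node 0 (S = 120): V_0 = 1/1.03·[0.6143·26.9833 + 0.3857·71.2746] = 42.7836

€42.78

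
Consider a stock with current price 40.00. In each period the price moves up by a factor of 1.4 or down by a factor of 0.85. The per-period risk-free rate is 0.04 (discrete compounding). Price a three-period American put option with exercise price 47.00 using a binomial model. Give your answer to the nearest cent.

Risk-neutral probability p = (1 + 0.04 − 0.85)/(1.4 − 0.85) = 0.1900/0.5500 = 0.3455
Terminal stock prices: S_uuu = 109.8, S_uud = 66.64, S_udd = 40.46, S_ddd = 24.56
Terminal payoffs (K − S): max(-62.76, 0) = 0, max(-19.64, 0) = 0, max(6.54, 0) = 6.54, max(22.44, 0) = 22.44
Node uu (S = 78.4): continuation = 1/1.04·[0.3455·0.0000 + 0.6545·0.0000] = 0.0000; exercise value = 0.0000 ≤ continuation, so V_uu = 0.0000
Node ud (S = 47.6): continuation = 1/1.04·[0.3455·0.0000 + 0.6545·6.5400] = 4.1161; exercise value = 0.0000 ≤ continuation, so V_ud = 4.1161
Node dd (S = 28.9): continuation = 1/1.04·[0.3455·6.5400 + 0.6545·22.4350] = 16.2923; exercise value = 18.1000 > continuation, so V_dd = 18.1000 (exercise)
Node u (S = 56): continuation = 1/1.04·[0.3455·0.0000 + 0.6545·4.1161] = 2.5905; exercise value = 0.0000 ≤ continuation, so V_u = 2.5905
Node d (S = 34): continuation = 1/1.04·[0.3455·4.1161 + 0.6545·18.1000] = 12.7588; exercise value = 13.0000 > continuation, so V_d = 13.0000 (exercise)
Node 0 (S = 40): continuation = 1/1.04·[0.3455·2.5905 + 0.6545·13.0000] = 9.0423; exercise value = 7.0000 ≤ continuation, so V_0 = 9.0423

9.04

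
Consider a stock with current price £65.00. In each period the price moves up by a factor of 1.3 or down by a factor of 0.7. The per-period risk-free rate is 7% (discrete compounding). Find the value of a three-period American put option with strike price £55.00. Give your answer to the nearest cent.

Risk-neutral probability p = (1 + 0.07 − 0.7)/(1.3 − 0.7) = 0.3700/0.6000 = 0.6167
Terminal stock prices: S_uuu = 142.8, S_uud = 76.89, S_udd = 41.4, S_ddd = 22.29
Terminal payoffs (K − S): max(-87.81, 0) = 0, max(-21.89, 0) = 0, max(13.6, 0) = 13.6, max(32.71, 0) = 32.71
Node uu (S = 109.9): continuation = 1/1.07·[0.6167·0.0000 + 0.3833·0.0000] = 0.0000; exercise value = 0.0000 ≤ continuation, so V_uu = 0.0000
Node ud (S = 59.15): continuation = 1/1.07·[0.6167·0.0000 + 0.3833·13.5950] = 4.8705; exercise value = 0.0000 ≤ continuation, so V_ud = 4.8705
Node dd (S = 31.85): continuation = 1/1.07·[0.6167·13.5950 + 0.3833·32.7050] = 19.5519; exercise value = 23.1500 > continuation, so V_dd = 23.1500 (exercise)
Node u (S = 84.5): continuation = 1/1.07·[0.6167·0.0000 + 0.3833·4.8705] = 1.7449; exercise value = 0.0000 ≤ continuation, so V_u = 1.7449
Node d (S = 45.5): continuation = 1/1.07·[0.6167·4.8705 + 0.3833·23.1500] = 11.1006; exercise value = 9.5000 ≤ continuation, so V_d = 11.1006
Node 0 (S = 65): continuation = 1/1.07·[0.6167·1.7449 + 0.3833·11.1006] = 4.9825; exercise value = 0.0000 ≤ continuation, so V_0 = 4.9825

£4.98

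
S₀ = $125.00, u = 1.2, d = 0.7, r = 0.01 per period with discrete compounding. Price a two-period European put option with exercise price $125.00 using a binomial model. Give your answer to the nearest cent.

$18.26

Risk-neutral probability p = (1 + 0.01 − 0.7)/(1.2 − 0.7) = 0.3100/0.5000 = 0.6200
Terminal stock prices: S_uu = 180, S_ud = 105, S_dd = 61.25
Terminal payoffs (K − S): max(-55, 0) = 0, max(20, 0) = 20, max(63.75, 0) = 63.75
Node u (S = 150): V_u = 1/1.01·[0.6200·0.0000 + 0.3800·20.0000] = 7.5248
Node d (S = 87.5): V_d = 1/1.01·[0.6200·20.0000 + 0.3800·63.7500] = 36.2624
Node 0 (S = 125): V_0 = 1/1.01·[0.6200·7.5248 + 0.3800·36.2624] = 18.2624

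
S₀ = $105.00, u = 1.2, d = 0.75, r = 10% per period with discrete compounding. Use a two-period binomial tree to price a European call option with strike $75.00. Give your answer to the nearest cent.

Risk-neutral probability p = (1 + 0.1 − 0.75)/(1.2 − 0.75) = 0.3500/0.4500 = 0.7778
Terminal stock prices: S_uu = 151.2, S_ud = 94.5, S_dd = 59.06
Terminal payoffs (S − K): max(76.2, 0) = 76.2, max(19.5, 0) = 19.5, max(-15.94, 0) = 0
Node u (S = 126): V_u = 1/1.1·[0.7778·76.2000 + 0.2222·19.5000] = 57.8182
Node d (S = 78.75): V_d = 1/1.1·[0.7778·19.5000 + 0.2222·0.0000] = 13.7879
Node 0 (S = 105): V_0 = 1/1.1·[0.7778·57.8182 + 0.2222·13.7879] = 43.6670

$43.67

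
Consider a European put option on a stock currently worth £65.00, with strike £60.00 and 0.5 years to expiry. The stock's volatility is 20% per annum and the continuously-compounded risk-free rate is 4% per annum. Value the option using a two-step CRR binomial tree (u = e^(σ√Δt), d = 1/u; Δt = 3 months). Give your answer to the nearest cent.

£1.50

CRR parameters: u = e^(σ√Δt) = e^(0.2·√0.25) = 1.1052, d = 1/u = 0.9048
Per-period rate: rΔt = 0.04·0.25 = 0.01, so R = e^0.01 = 1.0101
Risk-neutral probability p = (e^0.01 − 0.9048)/(1.1052 − 0.9048) = 0.1052/0.2003 = 0.5252
Terminal stock prices: S_uu = 79.39, S_ud = 65, S_dd = 53.22
Terminal payoffs (K − S): max(-19.39, 0) = 0, max(-5, 0) = 0, max(6.783, 0) = 6.783
Node u (S = 71.84): V_u = e^(−0.01)·[0.5252·0.0000 + 0.4748·0.0000] = 0.0000
Node d (S = 58.81): V_d = e^(−0.01)·[0.5252·0.0000 + 0.4748·6.7825] = 3.1884
Node 0 (S = 65): V_0 = e^(−0.01)·[0.5252·0.0000 + 0.4748·3.1884] = 1.4988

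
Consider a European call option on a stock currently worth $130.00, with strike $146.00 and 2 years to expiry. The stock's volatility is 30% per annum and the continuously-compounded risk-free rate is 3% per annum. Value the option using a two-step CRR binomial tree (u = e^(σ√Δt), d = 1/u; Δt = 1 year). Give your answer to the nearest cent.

CRR parameters: u = e^(σ√Δt) = e^(0.3·√1) = 1.3499, d = 1/u = 0.7408
Per-period rate: rΔt = 0.03·1 = 0.03, so R = e^0.03 = 1.0305
Risk-neutral probability p = (e^0.03 − 0.7408)/(1.3499 − 0.7408) = 0.2896/0.6090 = 0.4756
Terminal stock prices: S_uu = 236.9, S_ud = 130, S_dd = 71.35
Terminal payoffs (S − K): max(90.88, 0) = 90.88, max(-16, 0) = 0, max(-74.65, 0) = 0
Node u (S = 175.5): V_u = e^(−0.03)·[0.4756·90.8754 + 0.5244·0.0000] = 41.9396
Node d (S = 96.31): V_d = e^(−0.03)·[0.4756·0.0000 + 0.5244·0.0000] = 0.0000
Node 0 (S = 130): V_0 = e^(−0.03)·[0.4756·41.9396 + 0.5244·0.0000] = 19.3554

$19.36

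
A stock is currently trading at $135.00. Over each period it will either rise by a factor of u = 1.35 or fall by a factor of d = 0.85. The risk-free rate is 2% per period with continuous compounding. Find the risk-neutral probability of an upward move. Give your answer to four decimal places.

p = 0.3404

Risk-neutral probability p = (e^0.02 − 0.85)/(1.35 − 0.85) = 0.1702/0.5000 = 0.3404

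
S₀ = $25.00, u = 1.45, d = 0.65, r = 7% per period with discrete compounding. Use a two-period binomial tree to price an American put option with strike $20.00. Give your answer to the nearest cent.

$1.86

Risk-neutral probability p = (1 + 0.07 − 0.65)/(1.45 − 0.65) = 0.4200/0.8000 = 0.5250
Terminal stock prices: S_uu = 52.56, S_ud = 23.56, S_dd = 10.56
Terminal payoffs (K − S): max(-32.56, 0) = 0, max(-3.562, 0) = 0, max(9.437, 0) = 9.437
Node u (S = 36.25): continuation = 1/1.07·[0.5250·0.0000 + 0.4750·0.0000] = 0.0000; exercise value = 0.0000 ≤ continuation, so V_u = 0.0000
Node d (S = 16.25): continuation = 1/1.07·[0.5250·0.0000 + 0.4750·9.4375] = 4.1895; exercise value = 3.7500 ≤ continuation, so V_d = 4.1895
Node 0 (S = 25): continuation = 1/1.07·[0.5250·0.0000 + 0.4750·4.1895] = 1.8598; exercise value = 0.0000 ≤ continuation, so V_0 = 1.8598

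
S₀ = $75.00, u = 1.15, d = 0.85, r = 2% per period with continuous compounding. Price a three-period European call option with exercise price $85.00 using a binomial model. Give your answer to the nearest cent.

Risk-neutral probability p = (e^0.02 − 0.85)/(1.15 − 0.85) = 0.1702/0.3000 = 0.5673
Terminal stock prices: S_uuu = 114.1, S_uud = 84.31, S_udd = 62.32, S_ddd = 46.06
Terminal payoffs (S − K): max(29.07, 0) = 29.07, max(-0.6906, 0) = 0, max(-22.68, 0) = 0, max(-38.94, 0) = 0
Node uu (S = 99.19): V_uu = e^(−0.02)·[0.5673·29.0656 + 0.4327·0.0000] = 16.1635
Node ud (S = 73.31): V_ud = e^(−0.02)·[0.5673·0.0000 + 0.4327·0.0000] = 0.0000
Node dd (S = 54.19): V_dd = e^(−0.02)·[0.5673·0.0000 + 0.4327·0.0000] = 0.0000
Node u (S = 86.25): V_u = e^(−0.02)·[0.5673·16.1635 + 0.4327·0.0000] = 8.9886
Node d (S = 63.75): V_d = e^(−0.02)·[0.5673·0.0000 + 0.4327·0.0000] = 0.0000
Node 0 (S = 75): V_0 = e^(−0.02)·[0.5673·8.9886 + 0.4327·0.0000] = 4.9986

$5.00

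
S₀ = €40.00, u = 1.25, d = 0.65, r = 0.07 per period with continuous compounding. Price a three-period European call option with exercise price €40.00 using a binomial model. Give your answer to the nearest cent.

Risk-neutral probability p = (e^0.07 − 0.65)/(1.25 − 0.65) = 0.4225/0.6000 = 0.7042
Terminal stock prices: S_uuu = 78.12, S_uud = 40.62, S_udd = 21.13, S_ddd = 10.98
Terminal payoffs (S − K): max(38.12, 0) = 38.12, max(0.625, 0) = 0.625, max(-18.87, 0) = 0, max(-29.02, 0) = 0
Node uu (S = 62.5): V_uu = e^(−0.07)·[0.7042·38.1250 + 0.2958·0.6250] = 25.2042
Node ud (S = 32.5): V_ud = e^(−0.07)·[0.7042·0.6250 + 0.2958·0.0000] = 0.4104
Node dd (S = 16.9): V_dd = e^(−0.07)·[0.7042·0.0000 + 0.2958·0.0000] = 0.0000
Node u (S = 50): V_u = e^(−0.07)·[0.7042·25.2042 + 0.2958·0.4104] = 16.6616
Node d (S = 26): V_d = e^(−0.07)·[0.7042·0.4104 + 0.2958·0.0000] = 0.2694
Node 0 (S = 40): V_0 = e^(−0.07)·[0.7042·16.6616 + 0.2958·0.2694] = 11.0139

€11.01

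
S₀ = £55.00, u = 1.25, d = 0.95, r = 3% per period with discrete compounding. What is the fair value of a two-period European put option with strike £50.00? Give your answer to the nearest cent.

Risk-neutral probability p = (1 + 0.03 − 0.95)/(1.25 − 0.95) = 0.0800/0.3000 = 0.2667
Terminal stock prices: S_uu = 85.94, S_ud = 65.31, S_dd = 49.64
Terminal payoffs (K − S): max(-35.94, 0) = 0, max(-15.31, 0) = 0, max(0.3625, 0) = 0.3625
Node u (S = 68.75): V_u = 1/1.03·[0.2667·0.0000 + 0.7333·0.0000] = 0.0000
Node d (S = 52.25): V_d = 1/1.03·[0.2667·0.0000 + 0.7333·0.3625] = 0.2581
Node 0 (S = 55): V_0 = 1/1.03·[0.2667·0.0000 + 0.7333·0.2581] = 0.1838

£0.18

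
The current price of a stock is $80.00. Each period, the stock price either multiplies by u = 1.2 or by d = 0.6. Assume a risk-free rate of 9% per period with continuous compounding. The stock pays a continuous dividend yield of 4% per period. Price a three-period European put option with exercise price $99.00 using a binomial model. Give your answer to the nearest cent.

$17.37

Per-period risk-free factor R = e^0.09 = 1.0942; dividend-adjusted growth = e^(0.09−0.04) = 1.0513.
Risk-neutral probability p = (1.0513 − 0.6)/(1.2 − 0.6) = 0.4513/0.6000 = 0.7521
Terminal stock prices: S_uuu = 138.2, S_uud = 69.12, S_udd = 34.56, S_ddd = 17.28
Terminal payoffs (K − S): max(-39.24, 0) = 0, max(29.88, 0) = 29.88, max(64.44, 0) = 64.44, max(81.72, 0) = 81.72
Node uu (S = 115.2): V_uu = e^(−0.09)·[0.7521·0.0000 + 0.2479·29.8800] = 6.7692
Node ud (S = 57.6): V_ud = e^(−0.09)·[0.7521·29.8800 + 0.2479·64.4400] = 35.1377
Node dd (S = 28.8): V_dd = e^(−0.09)·[0.7521·64.4400 + 0.2479·81.7200] = 62.8085
Node u (S = 96): V_u = e^(−0.09)·[0.7521·6.7692 + 0.2479·35.1377] = 12.6134
Node d (S = 48): V_d = e^(−0.09)·[0.7521·35.1377 + 0.2479·62.8085] = 38.3822
Node 0 (S = 80): V_0 = e^(−0.09)·[0.7521·12.6134 + 0.2479·38.3822] = 17.3656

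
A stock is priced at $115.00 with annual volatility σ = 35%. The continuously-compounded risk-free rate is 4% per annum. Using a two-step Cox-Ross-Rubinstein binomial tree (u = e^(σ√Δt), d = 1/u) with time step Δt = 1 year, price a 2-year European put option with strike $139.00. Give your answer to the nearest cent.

CRR parameters: u = e^(σ√Δt) = e^(0.35·√1) = 1.4191, d = 1/u = 0.7047
Per-period rate: rΔt = 0.04·1 = 0.04, so R = e^0.04 = 1.0408
Risk-neutral probability p = (e^0.04 − 0.7047)/(1.4191 − 0.7047) = 0.3361/0.7144 = 0.4705
Terminal stock prices: S_uu = 231.6, S_ud = 115, S_dd = 57.11
Terminal payoffs (K − S): max(-92.58, 0) = 0, max(24, 0) = 24, max(81.89, 0) = 81.89
Node u (S = 163.2): V_u = e^(−0.04)·[0.4705·0.0000 + 0.5295·24.0000] = 12.2095
Node d (S = 81.04): V_d = e^(−0.04)·[0.4705·24.0000 + 0.5295·81.8927] = 52.5106
Node 0 (S = 115): V_0 = e^(−0.04)·[0.4705·12.2095 + 0.5295·52.5106] = 32.2331

$32.23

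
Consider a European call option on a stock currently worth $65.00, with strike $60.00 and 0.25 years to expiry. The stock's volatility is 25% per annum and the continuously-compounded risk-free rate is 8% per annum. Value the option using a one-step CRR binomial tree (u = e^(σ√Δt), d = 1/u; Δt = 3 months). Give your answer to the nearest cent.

$7.35

CRR parameters: u = e^(σ√Δt) = e^(0.25·√0.25) = 1.1331, d = 1/u = 0.8825
Per-period rate: rΔt = 0.08·0.25 = 0.02, so R = e^0.02 = 1.0202
Risk-neutral probability p = (e^0.02 − 0.8825)/(1.1331 − 0.8825) = 0.1377/0.2507 = 0.5494
Terminal stock prices: S_u = 73.65, S_d = 57.36
Terminal payoffs (S − K): max(13.65, 0) = 13.65, max(-2.638, 0) = 0
Node 0 (S = 65): V_0 = e^(−0.02)·[0.5494·13.6546 + 0.4506·0.0000] = 7.3531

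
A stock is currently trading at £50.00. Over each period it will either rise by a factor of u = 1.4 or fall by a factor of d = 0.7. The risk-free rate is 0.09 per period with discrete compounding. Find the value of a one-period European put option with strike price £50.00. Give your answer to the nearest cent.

£6.09

Risk-neutral probability p = (1 + 0.09 − 0.7)/(1.4 − 0.7) = 0.3900/0.7000 = 0.5571
Terminal stock prices: S_u = 70, S_d = 35
Terminal payoffs (K − S): max(-20, 0) = 0, max(15, 0) = 15
Node 0 (S = 50): V_0 = 1/1.09·[0.5571·0.0000 + 0.4429·15.0000] = 6.0944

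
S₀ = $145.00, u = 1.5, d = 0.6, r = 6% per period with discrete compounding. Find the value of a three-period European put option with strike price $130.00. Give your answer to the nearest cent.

$25.59

Risk-neutral probability p = (1 + 0.06 − 0.6)/(1.5 − 0.6) = 0.4600/0.9000 = 0.5111
Terminal stock prices: S_uuu = 489.4, S_uud = 195.8, S_udd = 78.3, S_ddd = 31.32
Terminal payoffs (K − S): max(-359.4, 0) = 0, max(-65.75, 0) = 0, max(51.7, 0) = 51.7, max(98.68, 0) = 98.68
Node uu (S = 326.2): V_uu = 1/1.06·[0.5111·0.0000 + 0.4889·0.0000] = 0.0000
Node ud (S = 130.5): V_ud = 1/1.06·[0.5111·0.0000 + 0.4889·51.7000] = 23.8449
Node dd (S = 52.2): V_dd = 1/1.06·[0.5111·51.7000 + 0.4889·98.6800] = 70.4415
Node u (S = 217.5): V_u = 1/1.06·[0.5111·0.0000 + 0.4889·23.8449] = 10.9976
Node d (S = 87): V_d = 1/1.06·[0.5111·23.8449 + 0.4889·70.4415] = 43.9863
Node 0 (S = 145): V_0 = 1/1.06·[0.5111·10.9976 + 0.4889·43.9863] = 25.5900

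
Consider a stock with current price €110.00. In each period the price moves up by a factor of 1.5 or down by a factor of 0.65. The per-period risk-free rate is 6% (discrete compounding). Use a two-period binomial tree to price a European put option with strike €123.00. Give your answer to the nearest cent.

Risk-neutral probability p = (1 + 0.06 − 0.65)/(1.5 − 0.65) = 0.4100/0.8500 = 0.4824
Terminal stock prices: S_uu = 247.5, S_ud = 107.2, S_dd = 46.48
Terminal payoffs (K − S): max(-124.5, 0) = 0, max(15.75, 0) = 15.75, max(76.53, 0) = 76.53
Node u (S = 165): V_u = 1/1.06·[0.4824·0.0000 + 0.5176·15.7500] = 7.6915
Node d (S = 71.5): V_d = 1/1.06·[0.4824·15.7500 + 0.5176·76.5250] = 44.5377
Node 0 (S = 110): V_0 = 1/1.06·[0.4824·7.6915 + 0.5176·44.5377] = 25.2498

€25.25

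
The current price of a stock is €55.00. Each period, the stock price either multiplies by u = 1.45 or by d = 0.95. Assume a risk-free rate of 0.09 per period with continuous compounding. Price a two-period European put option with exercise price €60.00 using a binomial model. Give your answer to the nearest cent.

Risk-neutral probability p = (e^0.09 − 0.95)/(1.45 − 0.95) = 0.1442/0.5000 = 0.2883
Terminal stock prices: S_uu = 115.6, S_ud = 75.76, S_dd = 49.64
Terminal payoffs (K − S): max(-55.64, 0) = 0, max(-15.76, 0) = 0, max(10.36, 0) = 10.36
Node u (S = 79.75): V_u = e^(−0.09)·[0.2883·0.0000 + 0.7117·0.0000] = 0.0000
Node d (S = 52.25): V_d = e^(−0.09)·[0.2883·0.0000 + 0.7117·10.3625] = 6.7398
Node 0 (S = 55): V_0 = e^(−0.09)·[0.2883·0.0000 + 0.7117·6.7398] = 4.3836

€4.38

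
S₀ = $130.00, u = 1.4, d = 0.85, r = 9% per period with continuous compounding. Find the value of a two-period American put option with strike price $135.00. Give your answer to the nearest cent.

Risk-neutral probability p = (e^0.09 − 0.85)/(1.4 − 0.85) = 0.2442/0.5500 = 0.4440
Terminal stock prices: S_uu = 254.8, S_ud = 154.7, S_dd = 93.92
Terminal payoffs (K − S): max(-119.8, 0) = 0, max(-19.7, 0) = 0, max(41.08, 0) = 41.08
Node u (S = 182): continuation = e^(−0.09)·[0.4440·0.0000 + 0.5560·0.0000] = 0.0000; exercise value = 0.0000 ≤ continuation, so V_u = 0.0000
Node d (S = 110.5): continuation = e^(−0.09)·[0.4440·0.0000 + 0.5560·41.0750] = 20.8738; exercise value = 24.5000 > continuation, so V_d = 24.5000 (exercise)
Node 0 (S = 130): continuation = e^(−0.09)·[0.4440·0.0000 + 0.5560·24.5000] = 12.4506; exercise value = 5.0000 ≤ continuation, so V_0 = 12.4506

$12.45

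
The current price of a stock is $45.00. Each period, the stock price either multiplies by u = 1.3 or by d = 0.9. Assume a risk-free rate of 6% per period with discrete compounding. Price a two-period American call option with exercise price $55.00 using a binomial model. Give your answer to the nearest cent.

Risk-neutral probability p = (1 + 0.06 − 0.9)/(1.3 − 0.9) = 0.1600/0.4000 = 0.4000
Terminal stock prices: S_uu = 76.05, S_ud = 52.65, S_dd = 36.45
Terminal payoffs (S − K): max(21.05, 0) = 21.05, max(-2.35, 0) = 0, max(-18.55, 0) = 0
Node u (S = 58.5): continuation = 1/1.06·[0.4000·21.0500 + 0.6000·0.0000] = 7.9434; exercise value = 3.5000 ≤ continuation, so V_u = 7.9434
Node d (S = 40.5): continuation = 1/1.06·[0.4000·0.0000 + 0.6000·0.0000] = 0.0000; exercise value = 0.0000 ≤ continuation, so V_d = 0.0000
Node 0 (S = 45): continuation = 1/1.06·[0.4000·7.9434 + 0.6000·0.0000] = 2.9975; exercise value = 0.0000 ≤ continuation, so V_0 = 2.9975

$3.00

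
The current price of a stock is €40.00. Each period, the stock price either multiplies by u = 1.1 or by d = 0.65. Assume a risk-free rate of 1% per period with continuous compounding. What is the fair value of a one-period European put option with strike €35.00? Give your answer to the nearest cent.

Risk-neutral probability p = (e^0.01 − 0.65)/(1.1 − 0.65) = 0.3601/0.4500 = 0.8001
Terminal stock prices: S_u = 44, S_d = 26
Terminal payoffs (K − S): max(-9, 0) = 0, max(9, 0) = 9
Node 0 (S = 40): V_0 = e^(−0.01)·[0.8001·0.0000 + 0.1999·9.0000] = 1.7811

€1.78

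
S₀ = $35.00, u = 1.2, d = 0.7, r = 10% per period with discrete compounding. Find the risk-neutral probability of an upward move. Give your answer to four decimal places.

p = 0.8000

Risk-neutral probability p = (1 + 0.1 − 0.7)/(1.2 − 0.7) = 0.4000/0.5000 = 0.8000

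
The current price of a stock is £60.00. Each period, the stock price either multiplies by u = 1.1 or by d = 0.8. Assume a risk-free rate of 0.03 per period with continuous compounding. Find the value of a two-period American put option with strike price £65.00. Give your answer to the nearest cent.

£5.87

Risk-neutral probability p = (e^0.03 − 0.8)/(1.1 − 0.8) = 0.2305/0.3000 = 0.7682
Terminal stock prices: S_uu = 72.6, S_ud = 52.8, S_dd = 38.4
Terminal payoffs (K − S): max(-7.6, 0) = 0, max(12.2, 0) = 12.2, max(26.6, 0) = 26.6
Node u (S = 66): continuation = e^(−0.03)·[0.7682·0.0000 + 0.2318·12.2000] = 2.7446; exercise value = 0.0000 ≤ continuation, so V_u = 2.7446
Node d (S = 48): continuation = e^(−0.03)·[0.7682·12.2000 + 0.2318·26.6000] = 15.0790; exercise value = 17.0000 > continuation, so V_d = 17.0000 (exercise)
Node 0 (S = 60): continuation = e^(−0.03)·[0.7682·2.7446 + 0.2318·17.0000] = 5.8705; exercise value = 5.0000 ≤ continuation, so V_0 = 5.8705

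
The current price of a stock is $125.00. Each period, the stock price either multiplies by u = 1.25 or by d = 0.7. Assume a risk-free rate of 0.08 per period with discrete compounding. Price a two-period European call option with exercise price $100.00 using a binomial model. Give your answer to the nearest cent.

$42.44

Risk-neutral probability p = (1 + 0.08 − 0.7)/(1.25 − 0.7) = 0.3800/0.5500 = 0.6909
Terminal stock prices: S_uu = 195.3, S_ud = 109.4, S_dd = 61.25
Terminal payoffs (S − K): max(95.31, 0) = 95.31, max(9.375, 0) = 9.375, max(-38.75, 0) = 0
Node u (S = 156.2): V_u = 1/1.08·[0.6909·95.3125 + 0.3091·9.3750] = 63.6574
Node d (S = 87.5): V_d = 1/1.08·[0.6909·9.3750 + 0.3091·0.0000] = 5.9975
Node 0 (S = 125): V_0 = 1/1.08·[0.6909·63.6574 + 0.3091·5.9975] = 42.4400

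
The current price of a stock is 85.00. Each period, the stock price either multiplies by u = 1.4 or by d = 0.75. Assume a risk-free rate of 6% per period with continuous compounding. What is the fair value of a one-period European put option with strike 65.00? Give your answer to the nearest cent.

0.61

Risk-neutral probability p = (e^0.06 − 0.75)/(1.4 − 0.75) = 0.3118/0.6500 = 0.4797
Terminal stock prices: S_u = 119, S_d = 63.75
Terminal payoffs (K − S): max(-54, 0) = 0, max(1.25, 0) = 1.25
Node 0 (S = 85): V_0 = e^(−0.06)·[0.4797·0.0000 + 0.5203·1.2500] = 0.6124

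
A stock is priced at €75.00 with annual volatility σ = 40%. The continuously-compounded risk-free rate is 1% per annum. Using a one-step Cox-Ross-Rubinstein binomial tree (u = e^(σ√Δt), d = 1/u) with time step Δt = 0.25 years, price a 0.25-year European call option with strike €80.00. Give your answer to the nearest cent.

€5.28

CRR parameters: u = e^(σ√Δt) = e^(0.4·√0.25) = 1.2214, d = 1/u = 0.8187
Per-period rate: rΔt = 0.01·0.25 = 0.0025, so R = e^0.0025 = 1.0025
Risk-neutral probability p = (e^0.0025 − 0.8187)/(1.2214 − 0.8187) = 0.1838/0.4027 = 0.4564
Terminal stock prices: S_u = 91.61, S_d = 61.4
Terminal payoffs (S − K): max(11.61, 0) = 11.61, max(-18.6, 0) = 0
Node 0 (S = 75): V_0 = e^(−0.0025)·[0.4564·11.6052 + 0.5436·0.0000] = 5.2832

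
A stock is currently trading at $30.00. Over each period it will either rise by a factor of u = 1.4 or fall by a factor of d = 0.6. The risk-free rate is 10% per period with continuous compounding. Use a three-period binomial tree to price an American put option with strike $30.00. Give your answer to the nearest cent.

$4.95

Risk-neutral probability p = (e^0.1 − 0.6)/(1.4 − 0.6) = 0.5052/0.8000 = 0.6315
Terminal stock prices: S_uuu = 82.32, S_uud = 35.28, S_udd = 15.12, S_ddd = 6.48
Terminal payoffs (K − S): max(-52.32, 0) = 0, max(-5.28, 0) = 0, max(14.88, 0) = 14.88, max(23.52, 0) = 23.52
Node uu (S = 58.8): continuation = e^(−0.1)·[0.6315·0.0000 + 0.3685·0.0000] = 0.0000; exercise value = 0.0000 ≤ continuation, so V_uu = 0.0000
Node ud (S = 25.2): continuation = e^(−0.1)·[0.6315·0.0000 + 0.3685·14.8800] = 4.9620; exercise value = 4.8000 ≤ continuation, so V_ud = 4.9620
Node dd (S = 10.8): continuation = e^(−0.1)·[0.6315·14.8800 + 0.3685·23.5200] = 16.3451; exercise value = 19.2000 > continuation, so V_dd = 19.2000 (exercise)
Node u (S = 42): continuation = e^(−0.1)·[0.6315·0.0000 + 0.3685·4.9620] = 1.6546; exercise value = 0.0000 ≤ continuation, so V_u = 1.6546
Node d (S = 18): continuation = e^(−0.1)·[0.6315·4.9620 + 0.3685·19.2000] = 9.2377; exercise value = 12.0000 > continuation, so V_d = 12.0000 (exercise)
Node 0 (S = 30): continuation = e^(−0.1)·[0.6315·1.6546 + 0.3685·12.0000] = 4.9470; exercise value = 0.0000 ≤ continuation, so V_0 = 4.9470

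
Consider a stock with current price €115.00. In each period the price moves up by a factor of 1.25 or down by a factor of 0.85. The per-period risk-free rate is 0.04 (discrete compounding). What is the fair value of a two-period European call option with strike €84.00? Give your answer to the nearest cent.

€37.57

Risk-neutral probability p = (1 + 0.04 − 0.85)/(1.25 − 0.85) = 0.1900/0.4000 = 0.4750
Terminal stock prices: S_uu = 179.7, S_ud = 122.2, S_dd = 83.09
Terminal payoffs (S − K): max(95.69, 0) = 95.69, max(38.19, 0) = 38.19, max(-0.9125, 0) = 0
Node u (S = 143.8): V_u = 1/1.04·[0.4750·95.6875 + 0.5250·38.1875] = 62.9808
Node d (S = 97.75): V_d = 1/1.04·[0.4750·38.1875 + 0.5250·0.0000] = 17.4414
Node 0 (S = 115): V_0 = 1/1.04·[0.4750·62.9808 + 0.5250·17.4414] = 37.5698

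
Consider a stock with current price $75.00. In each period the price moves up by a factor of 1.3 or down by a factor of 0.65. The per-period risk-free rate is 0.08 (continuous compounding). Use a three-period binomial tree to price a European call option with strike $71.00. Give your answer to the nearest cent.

$25.83

Risk-neutral probability p = (e^0.08 − 0.65)/(1.3 − 0.65) = 0.4333/0.6500 = 0.6666
Terminal stock prices: S_uuu = 164.8, S_uud = 82.39, S_udd = 41.19, S_ddd = 20.6
Terminal payoffs (S − K): max(93.78, 0) = 93.78, max(11.39, 0) = 11.39, max(-29.81, 0) = 0, max(-50.4, 0) = 0
Node uu (S = 126.8): V_uu = e^(−0.08)·[0.6666·93.7750 + 0.3334·11.3875] = 61.2087
Node ud (S = 63.38): V_ud = e^(−0.08)·[0.6666·11.3875 + 0.3334·0.0000] = 7.0072
Node dd (S = 31.69): V_dd = e^(−0.08)·[0.6666·0.0000 + 0.3334·0.0000] = 0.0000
Node u (S = 97.5): V_u = e^(−0.08)·[0.6666·61.2087 + 0.3334·7.0072] = 39.8211
Node d (S = 48.75): V_d = e^(−0.08)·[0.6666·7.0072 + 0.3334·0.0000] = 4.3119
Node 0 (S = 75): V_0 = e^(−0.08)·[0.6666·39.8211 + 0.3334·4.3119] = 25.8308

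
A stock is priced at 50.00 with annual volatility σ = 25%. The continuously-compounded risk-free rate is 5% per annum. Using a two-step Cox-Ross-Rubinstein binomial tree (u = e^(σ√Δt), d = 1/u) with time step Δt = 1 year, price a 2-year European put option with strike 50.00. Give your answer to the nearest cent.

3.78

CRR parameters: u = e^(σ√Δt) = e^(0.25·√1) = 1.2840, d = 1/u = 0.7788
Per-period rate: rΔt = 0.05·1 = 0.05, so R = e^0.05 = 1.0513
Risk-neutral probability p = (e^0.05 − 0.7788)/(1.2840 − 0.7788) = 0.2725/0.5052 = 0.5393
Terminal stock prices: S_uu = 82.44, S_ud = 50, S_dd = 30.33
Terminal payoffs (K − S): max(-32.44, 0) = 0, max(0, 0) = 0, max(19.67, 0) = 19.67
Node u (S = 64.2): V_u = e^(−0.05)·[0.5393·0.0000 + 0.4607·0.0000] = 0.0000
Node d (S = 38.94): V_d = e^(−0.05)·[0.5393·0.0000 + 0.4607·19.6735] = 8.6214
Node 0 (S = 50): V_0 = e^(−0.05)·[0.5393·0.0000 + 0.4607·8.6214] = 3.7781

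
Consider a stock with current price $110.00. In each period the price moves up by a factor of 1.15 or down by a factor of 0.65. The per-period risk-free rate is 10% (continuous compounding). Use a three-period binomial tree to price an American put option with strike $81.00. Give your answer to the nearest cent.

$0.92

Risk-neutral probability p = (e^0.1 − 0.65)/(1.15 − 0.65) = 0.4552/0.5000 = 0.9103
Terminal stock prices: S_uuu = 167.3, S_uud = 94.56, S_udd = 53.45, S_ddd = 30.21
Terminal payoffs (K − S): max(-86.3, 0) = 0, max(-13.56, 0) = 0, max(27.55, 0) = 27.55, max(50.79, 0) = 50.79
Node uu (S = 145.5): continuation = e^(−0.1)·[0.9103·0.0000 + 0.0897·0.0000] = 0.0000; exercise value = 0.0000 ≤ continuation, so V_uu = 0.0000
Node ud (S = 82.22): continuation = e^(−0.1)·[0.9103·0.0000 + 0.0897·27.5538] = 2.2353; exercise value = 0.0000 ≤ continuation, so V_ud = 2.2353
Node dd (S = 46.48): continuation = e^(−0.1)·[0.9103·27.5538 + 0.0897·50.7912] = 26.8168; exercise value = 34.5250 > continuation, so V_dd = 34.5250 (exercise)
Node u (S = 126.5): continuation = e^(−0.1)·[0.9103·0.0000 + 0.0897·2.2353] = 0.1813; exercise value = 0.0000 ≤ continuation, so V_u = 0.1813
Node d (S = 71.5): continuation = e^(−0.1)·[0.9103·2.2353 + 0.0897·34.5250] = 4.6421; exercise value = 9.5000 > continuation, so V_d = 9.5000 (exercise)
Node 0 (S = 110): continuation = e^(−0.1)·[0.9103·0.1813 + 0.0897·9.5000] = 0.9201; exercise value = 0.0000 ≤ continuation, so V_0 = 0.9201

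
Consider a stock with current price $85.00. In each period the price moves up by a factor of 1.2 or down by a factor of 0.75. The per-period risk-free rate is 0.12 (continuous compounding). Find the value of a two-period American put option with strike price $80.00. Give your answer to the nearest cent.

Risk-neutral probability p = (e^0.12 − 0.75)/(1.2 − 0.75) = 0.3775/0.4500 = 0.8389
Terminal stock prices: S_uu = 122.4, S_ud = 76.5, S_dd = 47.81
Terminal payoffs (K − S): max(-42.4, 0) = 0, max(3.5, 0) = 3.5, max(32.19, 0) = 32.19
Node u (S = 102): continuation = e^(−0.12)·[0.8389·0.0000 + 0.1611·3.5000] = 0.5001; exercise value = 0.0000 ≤ continuation, so V_u = 0.5001
Node d (S = 63.75): continuation = e^(−0.12)·[0.8389·3.5000 + 0.1611·32.1875] = 7.2036; exercise value = 16.2500 > continuation, so V_d = 16.2500 (exercise)
Node 0 (S = 85): continuation = e^(−0.12)·[0.8389·0.5001 + 0.1611·16.2500] = 2.6942; exercise value = 0.0000 ≤ continuation, so V_0 = 2.6942

$2.69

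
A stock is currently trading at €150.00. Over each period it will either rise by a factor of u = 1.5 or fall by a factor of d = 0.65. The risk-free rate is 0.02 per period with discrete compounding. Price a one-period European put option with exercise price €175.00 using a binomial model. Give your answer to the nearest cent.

Risk-neutral probability p = (1 + 0.02 − 0.65)/(1.5 − 0.65) = 0.3700/0.8500 = 0.4353
Terminal stock prices: S_u = 225, S_d = 97.5
Terminal payoffs (K − S): max(-50, 0) = 0, max(77.5, 0) = 77.5
Node 0 (S = 150): V_0 = 1/1.02·[0.4353·0.0000 + 0.5647·77.5000] = 42.9066

€42.91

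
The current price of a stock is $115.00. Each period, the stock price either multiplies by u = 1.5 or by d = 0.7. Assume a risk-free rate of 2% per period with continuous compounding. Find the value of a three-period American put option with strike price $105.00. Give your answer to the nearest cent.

$22.37

Risk-neutral probability p = (e^0.02 − 0.7)/(1.5 − 0.7) = 0.3202/0.8000 = 0.4003
Terminal stock prices: S_uuu = 388.1, S_uud = 181.1, S_udd = 84.52, S_ddd = 39.44
Terminal payoffs (K − S): max(-283.1, 0) = 0, max(-76.12, 0) = 0, max(20.48, 0) = 20.48, max(65.56, 0) = 65.56
Node uu (S = 258.8): continuation = e^(−0.02)·[0.4003·0.0000 + 0.5997·0.0000] = 0.0000; exercise value = 0.0000 ≤ continuation, so V_uu = 0.0000
Node ud (S = 120.7): continuation = e^(−0.02)·[0.4003·0.0000 + 0.5997·20.4750] = 12.0367; exercise value = 0.0000 ≤ continuation, so V_ud = 12.0367
Node dd (S = 56.35): continuation = e^(−0.02)·[0.4003·20.4750 + 0.5997·65.5550] = 46.5709; exercise value = 48.6500 > continuation, so V_dd = 48.6500 (exercise)
Node u (S = 172.5): continuation = e^(−0.02)·[0.4003·0.0000 + 0.5997·12.0367] = 7.0760; exercise value = 0.0000 ≤ continuation, so V_u = 7.0760
Node d (S = 80.5): continuation = e^(−0.02)·[0.4003·12.0367 + 0.5997·48.6500] = 33.3223; exercise value = 24.5000 ≤ continuation, so V_d = 33.3223
Node 0 (S = 115): continuation = e^(−0.02)·[0.4003·7.0760 + 0.5997·33.3223] = 22.3654; exercise value = 0.0000 ≤ continuation, so V_0 = 22.3654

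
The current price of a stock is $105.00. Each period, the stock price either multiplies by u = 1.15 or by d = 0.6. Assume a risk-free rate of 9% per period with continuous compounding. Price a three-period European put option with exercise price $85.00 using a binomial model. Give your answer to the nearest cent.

Risk-neutral probability p = (e^0.09 − 0.6)/(1.15 − 0.6) = 0.4942/0.5500 = 0.8985
Terminal stock prices: S_uuu = 159.7, S_uud = 83.32, S_udd = 43.47, S_ddd = 22.68
Terminal payoffs (K − S): max(-74.69, 0) = 0, max(1.683, 0) = 1.683, max(41.53, 0) = 41.53, max(62.32, 0) = 62.32
Node uu (S = 138.9): V_uu = e^(−0.09)·[0.8985·0.0000 + 0.1015·1.6825] = 0.1561
Node ud (S = 72.45): V_ud = e^(−0.09)·[0.8985·1.6825 + 0.1015·41.5300] = 5.2342
Node dd (S = 37.8): V_dd = e^(−0.09)·[0.8985·41.5300 + 0.1015·62.3200] = 39.8842
Node u (S = 120.7): V_u = e^(−0.09)·[0.8985·0.1561 + 0.1015·5.2342] = 0.6137
Node d (S = 63): V_d = e^(−0.09)·[0.8985·5.2342 + 0.1015·39.8842] = 7.9980
Node 0 (S = 105): V_0 = e^(−0.09)·[0.8985·0.6137 + 0.1015·7.9980] = 1.2459

$1.25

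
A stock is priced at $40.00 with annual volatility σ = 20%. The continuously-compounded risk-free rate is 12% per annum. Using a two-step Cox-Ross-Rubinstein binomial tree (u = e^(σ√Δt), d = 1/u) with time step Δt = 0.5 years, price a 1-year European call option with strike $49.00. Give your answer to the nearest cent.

CRR parameters: u = e^(σ√Δt) = e^(0.2·√0.5) = 1.1519, d = 1/u = 0.8681
Per-period rate: rΔt = 0.12·0.5 = 0.06, so R = e^0.06 = 1.0618
Risk-neutral probability p = (e^0.06 − 0.8681)/(1.1519 − 0.8681) = 0.1937/0.2838 = 0.6826
Terminal stock prices: S_uu = 53.08, S_ud = 40, S_dd = 30.15
Terminal payoffs (S − K): max(4.076, 0) = 4.076, max(-9, 0) = 0, max(-18.85, 0) = 0
Node u (S = 46.08): V_u = e^(−0.06)·[0.6826·4.0759 + 0.3174·0.0000] = 2.6202
Node d (S = 34.72): V_d = e^(−0.06)·[0.6826·0.0000 + 0.3174·0.0000] = 0.0000
Node 0 (S = 40): V_0 = e^(−0.06)·[0.6826·2.6202 + 0.3174·0.0000] = 1.6844

$1.68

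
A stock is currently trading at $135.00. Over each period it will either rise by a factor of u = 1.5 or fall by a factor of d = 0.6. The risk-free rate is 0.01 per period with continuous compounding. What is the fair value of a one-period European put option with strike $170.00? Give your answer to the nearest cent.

Risk-neutral probability p = (e^0.01 − 0.6)/(1.5 − 0.6) = 0.4101/0.9000 = 0.4556
Terminal stock prices: S_u = 202.5, S_d = 81
Terminal payoffs (K − S): max(-32.5, 0) = 0, max(89, 0) = 89
Node 0 (S = 135): V_0 = e^(−0.01)·[0.4556·0.0000 + 0.5444·89.0000] = 47.9685

$47.97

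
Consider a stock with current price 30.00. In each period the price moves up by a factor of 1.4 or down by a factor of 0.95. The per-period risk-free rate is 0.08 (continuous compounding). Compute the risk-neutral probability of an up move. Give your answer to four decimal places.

p = 0.2962

Risk-neutral probability p = (e^0.08 − 0.95)/(1.4 − 0.95) = 0.1333/0.4500 = 0.2962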